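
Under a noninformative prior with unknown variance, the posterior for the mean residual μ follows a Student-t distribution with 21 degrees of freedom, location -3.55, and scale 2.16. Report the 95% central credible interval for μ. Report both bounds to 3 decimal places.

The t_21 distribution is symmetric; the 95% interval is -3.55 ± t·2.16 with t_{0.975,21} = 2.080.
Half-width: 2.080 × 2.16 = 4.492.
-3.55 − 4.492 = -8.042; -3.55 + 4.492 = 0.942.

[-8.042, 0.942]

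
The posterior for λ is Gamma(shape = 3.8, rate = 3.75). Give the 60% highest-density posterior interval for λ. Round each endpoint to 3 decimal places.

The posterior is unimodal and skewed, so the HPD interval has equal density at both endpoints and is the shortest 60% interval.
Solving f(0.424) = f(1.203) with F(1.203) − F(0.424) = 0.60 gives [0.424, 1.203].
For comparison, the equal-tailed interval is [0.571, 1.406]; the HPD is narrower and shifted toward the mode.

[0.424, 1.203]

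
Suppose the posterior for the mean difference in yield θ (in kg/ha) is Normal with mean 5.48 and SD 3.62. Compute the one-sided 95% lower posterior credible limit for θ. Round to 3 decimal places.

-0.474

Need L with P(θ ≥ L) = 0.95: L = 5.48 − z_{0.05}·3.62.
z = 1.645; L = 5.48 − 1.645 × 3.62 = -0.474.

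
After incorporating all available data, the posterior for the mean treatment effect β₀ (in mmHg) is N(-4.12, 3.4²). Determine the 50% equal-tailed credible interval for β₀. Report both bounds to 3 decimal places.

[-6.413, -1.827]

The posterior is symmetric, so the 50% equal-tailed interval is β₀ = -4.12 ± z·3.4 with z = 0.674.
Half-width: 0.674 × 3.4 = 2.293.
-4.12 − 2.293 = -6.413; -4.12 + 2.293 = -1.827.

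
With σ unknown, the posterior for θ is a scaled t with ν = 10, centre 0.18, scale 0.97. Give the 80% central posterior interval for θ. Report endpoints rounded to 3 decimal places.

[-1.151, 1.511]

The t_10 distribution is symmetric; the 80% interval is 0.18 ± t·0.97 with t_{0.9,10} = 1.372.
Half-width: 1.372 × 0.97 = 1.331.
0.18 − 1.331 = -1.151; 0.18 + 1.331 = 1.511.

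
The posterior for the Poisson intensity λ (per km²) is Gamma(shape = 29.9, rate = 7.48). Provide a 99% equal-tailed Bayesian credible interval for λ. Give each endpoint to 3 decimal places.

Posterior: Gamma(shape 29.9, rate 7.48).
Equal-tailed 99% interval: Gamma(29.9, 7.48) quantiles at 0.005 and 0.995.
Posterior mean ≈ 3.997, SD ≈ 0.731; a Normal approximation gives roughly [2.114, 5.880].
Exact: lower = 2.365; upper = 6.130.

[2.365, 6.130]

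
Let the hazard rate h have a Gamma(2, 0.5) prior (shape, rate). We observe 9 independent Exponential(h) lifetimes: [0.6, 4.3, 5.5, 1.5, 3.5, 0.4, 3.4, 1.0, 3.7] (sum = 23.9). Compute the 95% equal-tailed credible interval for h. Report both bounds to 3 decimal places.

[0.225, 0.754]

Posterior: Gamma(2+9, 0.5+23.9) = Gamma(11, 24.4) (shape, rate).
Equal-tailed 95% interval: Gamma(11, 24.4) quantiles at 0.025 and 0.975.
Posterior mean ≈ 0.451, SD ≈ 0.136; a Normal approximation gives roughly [0.184, 0.717].
Exact: lower = 0.225; upper = 0.754.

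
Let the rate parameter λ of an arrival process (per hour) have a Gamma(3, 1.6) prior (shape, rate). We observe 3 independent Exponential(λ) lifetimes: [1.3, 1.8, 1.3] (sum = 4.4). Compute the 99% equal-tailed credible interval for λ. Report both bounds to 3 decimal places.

[0.256, 2.358]

Posterior: Gamma(3+3, 1.6+4.4) = Gamma(6, 6.0) (shape, rate).
Equal-tailed 99% interval: Gamma(6, 6.0) quantiles at 0.005 and 0.995.
Posterior mean ≈ 1.000, SD ≈ 0.408; a Normal approximation gives roughly [-0.052, 2.052].
Exact: lower = 0.256; upper = 2.358.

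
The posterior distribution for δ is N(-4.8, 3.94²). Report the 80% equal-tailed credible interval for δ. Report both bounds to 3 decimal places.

[-9.849, 0.249]

The posterior is symmetric, so the 80% equal-tailed interval is δ = -4.8 ± z·3.94 with z = 1.282.
Half-width: 1.282 × 3.94 = 5.049.
-4.8 − 5.049 = -9.849; -4.8 + 5.049 = 0.249.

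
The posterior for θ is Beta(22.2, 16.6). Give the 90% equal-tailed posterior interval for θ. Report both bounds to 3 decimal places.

Posterior: Beta(22.2, 16.6).
Equal-tailed 90% interval: the 0.05 and 0.95 quantiles of Beta(22.2, 16.6).
Posterior mean ≈ 0.572, SD ≈ 0.078; a Normal approximation gives roughly [0.443, 0.701].
Exact: F⁻¹(0.05) = 0.441; F⁻¹(0.95) = 0.699.

[0.441, 0.699]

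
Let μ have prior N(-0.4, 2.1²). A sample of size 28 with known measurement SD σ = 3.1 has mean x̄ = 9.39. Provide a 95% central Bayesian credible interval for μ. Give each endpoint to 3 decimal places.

[7.577, 9.789]

Posterior precision = 1/2.1² + 28/3.1² = 0.2268 + 2.9136 = 3.1404, so posterior SD = 0.5643.
Posterior mean = (-0.4/2.1² + 28·9.39/3.1²) / 3.1404 = 8.6831.
Interval: 8.6831 ± 1.960 × 0.5643 → [7.577, 9.789].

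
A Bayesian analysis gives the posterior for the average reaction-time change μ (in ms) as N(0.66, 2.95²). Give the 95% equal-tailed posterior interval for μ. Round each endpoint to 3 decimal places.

[-5.122, 6.442]

The posterior is symmetric, so the 95% equal-tailed interval is μ = 0.66 ± z·2.95 with z = 1.960.
Half-width: 1.960 × 2.95 = 5.782.
0.66 − 5.782 = -5.122; 0.66 + 5.782 = 6.442.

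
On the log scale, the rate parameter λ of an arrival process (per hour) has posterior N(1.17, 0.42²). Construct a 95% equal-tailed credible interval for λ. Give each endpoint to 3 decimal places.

On the log scale the 95% interval is 1.17 ± 1.960 × 0.42 = [0.3468, 1.9932].
Exponentiate: [e^0.3468, e^1.9932] = [1.415, 7.339].

[1.415, 7.339]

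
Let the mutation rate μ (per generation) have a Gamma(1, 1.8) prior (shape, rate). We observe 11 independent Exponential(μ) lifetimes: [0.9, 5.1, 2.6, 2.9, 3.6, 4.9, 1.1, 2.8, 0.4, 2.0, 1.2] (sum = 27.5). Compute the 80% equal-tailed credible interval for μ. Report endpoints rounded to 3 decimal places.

[0.267, 0.566]

Posterior: Gamma(1+11, 1.8+27.5) = Gamma(12, 29.3) (shape, rate).
Equal-tailed 80% interval: Gamma(12, 29.3) quantiles at 0.1 and 0.9.
Posterior mean ≈ 0.410, SD ≈ 0.118; a Normal approximation gives roughly [0.258, 0.561].
Exact: lower = 0.267; upper = 0.566.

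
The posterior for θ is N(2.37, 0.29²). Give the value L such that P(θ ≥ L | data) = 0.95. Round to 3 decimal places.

1.893

Need L with P(θ ≥ L) = 0.95: L = 2.37 − z_{0.05}·0.29.
z = 1.645; L = 2.37 − 1.645 × 0.29 = 1.893.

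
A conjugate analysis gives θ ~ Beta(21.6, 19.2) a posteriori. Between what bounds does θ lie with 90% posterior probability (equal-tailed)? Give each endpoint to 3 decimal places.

[0.401, 0.656]

Posterior: Beta(21.6, 19.2).
Equal-tailed 90% interval: the 0.05 and 0.95 quantiles of Beta(21.6, 19.2).
Posterior mean ≈ 0.529, SD ≈ 0.077; a Normal approximation gives roughly [0.402, 0.656].
Exact: F⁻¹(0.05) = 0.401; F⁻¹(0.95) = 0.656.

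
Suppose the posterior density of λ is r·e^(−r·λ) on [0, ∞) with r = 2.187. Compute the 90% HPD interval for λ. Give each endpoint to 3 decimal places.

[0.000, 1.053]

The exponential density is strictly decreasing on [0, ∞), so the HPD interval is anchored at 0: [0, q] with P(λ ≤ q) = 0.90.
q = −ln(1 − 0.90) / 2.187 = 2.3026 / 2.187 = 1.053.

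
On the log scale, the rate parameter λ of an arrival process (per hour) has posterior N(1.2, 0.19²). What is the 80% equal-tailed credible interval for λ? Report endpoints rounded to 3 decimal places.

On the log scale the 80% interval is 1.2 ± 1.282 × 0.19 = [0.9565, 1.4435].
Exponentiate: [e^0.9565, e^1.4435] = [2.603, 4.235].

[2.603, 4.235]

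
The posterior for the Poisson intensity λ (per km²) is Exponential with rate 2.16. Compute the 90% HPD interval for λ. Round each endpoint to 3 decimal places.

The exponential density is strictly decreasing on [0, ∞), so the HPD interval is anchored at 0: [0, q] with P(λ ≤ q) = 0.90.
q = −ln(1 − 0.90) / 2.16 = 2.3026 / 2.16 = 1.066.

[0.000, 1.066]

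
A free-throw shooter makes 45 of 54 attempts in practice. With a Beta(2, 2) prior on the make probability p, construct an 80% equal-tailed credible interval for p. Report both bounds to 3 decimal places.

Posterior: Beta(2+45, 2+9) = Beta(47, 11).
Equal-tailed 80% interval: the 0.1 and 0.9 quantiles of Beta(47, 11).
Posterior mean ≈ 0.810, SD ≈ 0.051; a Normal approximation gives roughly [0.745, 0.876].
Exact: F⁻¹(0.1) = 0.743; F⁻¹(0.9) = 0.873.

[0.743, 0.873]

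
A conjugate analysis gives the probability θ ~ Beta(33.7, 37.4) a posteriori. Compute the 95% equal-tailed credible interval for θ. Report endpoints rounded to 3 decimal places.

[0.360, 0.590]

Posterior: Beta(33.7, 37.4).
Equal-tailed 95% interval: the 0.025 and 0.975 quantiles of Beta(33.7, 37.4).
Posterior mean ≈ 0.474, SD ≈ 0.059; a Normal approximation gives roughly [0.359, 0.589].
Exact: F⁻¹(0.025) = 0.360; F⁻¹(0.975) = 0.590.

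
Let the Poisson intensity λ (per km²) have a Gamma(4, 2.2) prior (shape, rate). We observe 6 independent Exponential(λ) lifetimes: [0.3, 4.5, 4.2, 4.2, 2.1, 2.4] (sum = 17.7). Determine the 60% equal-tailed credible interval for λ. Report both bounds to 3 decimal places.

Posterior: Gamma(4+6, 2.2+17.7) = Gamma(10, 19.9) (shape, rate).
Equal-tailed 60% interval: Gamma(10, 19.9) quantiles at 0.2 and 0.8.
Posterior mean ≈ 0.503, SD ≈ 0.159; a Normal approximation gives roughly [0.369, 0.636].
Exact: lower = 0.366; upper = 0.629.

[0.366, 0.629]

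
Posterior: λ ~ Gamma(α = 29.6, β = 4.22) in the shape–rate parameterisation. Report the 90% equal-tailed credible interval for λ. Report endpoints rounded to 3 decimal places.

[5.037, 9.261]

Posterior: Gamma(shape 29.6, rate 4.22).
Equal-tailed 90% interval: Gamma(29.6, 4.22) quantiles at 0.05 and 0.95.
Posterior mean ≈ 7.014, SD ≈ 1.289; a Normal approximation gives roughly [4.894, 9.135].
Exact: lower = 5.037; upper = 9.261.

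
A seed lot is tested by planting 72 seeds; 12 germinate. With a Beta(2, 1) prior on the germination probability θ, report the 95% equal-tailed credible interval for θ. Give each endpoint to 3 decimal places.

Posterior: Beta(2+12, 1+60) = Beta(14, 61).
Equal-tailed 95% interval: the 0.025 and 0.975 quantiles of Beta(14, 61).
Posterior mean ≈ 0.187, SD ≈ 0.045; a Normal approximation gives roughly [0.099, 0.274].
Exact: F⁻¹(0.025) = 0.107; F⁻¹(0.975) = 0.282.

[0.107, 0.282]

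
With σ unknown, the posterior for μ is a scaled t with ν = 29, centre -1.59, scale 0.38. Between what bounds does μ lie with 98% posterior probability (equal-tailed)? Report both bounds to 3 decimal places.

The t_29 distribution is symmetric; the 98% interval is -1.59 ± t·0.38 with t_{0.99,29} = 2.462.
Half-width: 2.462 × 0.38 = 0.936.
-1.59 − 0.936 = -2.526; -1.59 + 0.936 = -0.654.

[-2.526, -0.654]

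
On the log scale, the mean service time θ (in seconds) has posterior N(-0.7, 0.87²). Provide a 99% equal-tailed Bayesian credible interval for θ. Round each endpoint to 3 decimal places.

On the log scale the 99% interval is -0.7 ± 2.576 × 0.87 = [-2.9410, 1.5410].
Exponentiate: [e^-2.9410, e^1.5410] = [0.053, 4.669].

[0.053, 4.669]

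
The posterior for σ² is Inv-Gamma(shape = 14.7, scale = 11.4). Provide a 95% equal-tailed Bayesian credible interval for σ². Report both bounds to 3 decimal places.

[0.493, 1.395]

Inverse-Gamma(14.7, 11.4) quantiles: F⁻¹(0.025) and F⁻¹(0.975).
Equivalently, 1/σ² ~ Gamma(14.7, rate = 11.4); invert its 0.975 and 0.025 quantiles.
Posterior mean ≈ 0.832, SD ≈ 0.233; a Normal approximation gives roughly [0.374, 1.290].
Exact: lower = 0.493; upper = 1.395.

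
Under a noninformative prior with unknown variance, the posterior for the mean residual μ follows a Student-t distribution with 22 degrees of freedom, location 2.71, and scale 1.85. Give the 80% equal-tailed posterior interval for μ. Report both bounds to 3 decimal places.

[0.266, 5.154]

The t_22 distribution is symmetric; the 80% interval is 2.71 ± t·1.85 with t_{0.9,22} = 1.321.
Half-width: 1.321 × 1.85 = 2.444.
2.71 − 2.444 = 0.266; 2.71 + 2.444 = 5.154.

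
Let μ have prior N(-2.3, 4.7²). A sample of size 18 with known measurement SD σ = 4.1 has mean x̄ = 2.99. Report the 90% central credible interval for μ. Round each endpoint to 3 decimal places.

Posterior precision = 1/4.7² + 18/4.1² = 0.0453 + 1.0708 = 1.1161, so posterior SD = 0.9466.
Posterior mean = (-2.3/4.7² + 18·2.99/4.1²) / 1.1161 = 2.7754.
Interval: 2.7754 ± 1.645 × 0.9466 → [1.218, 4.332].

[1.218, 4.332]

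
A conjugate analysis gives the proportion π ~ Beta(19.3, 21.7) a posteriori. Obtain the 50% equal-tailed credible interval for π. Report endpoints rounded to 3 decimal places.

Posterior: Beta(19.3, 21.7).
Equal-tailed 50% interval: the 0.25 and 0.75 quantiles of Beta(19.3, 21.7).
Posterior mean ≈ 0.471, SD ≈ 0.077; a Normal approximation gives roughly [0.419, 0.523].
Exact: F⁻¹(0.25) = 0.418; F⁻¹(0.75) = 0.523.

[0.418, 0.523]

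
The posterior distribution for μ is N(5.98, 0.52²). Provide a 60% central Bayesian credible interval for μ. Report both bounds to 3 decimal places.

[5.542, 6.418]

The posterior is symmetric, so the 60% equal-tailed interval is μ = 5.98 ± z·0.52 with z = 0.842.
Half-width: 0.842 × 0.52 = 0.438.
5.98 − 0.438 = 5.542; 5.98 + 0.438 = 6.418.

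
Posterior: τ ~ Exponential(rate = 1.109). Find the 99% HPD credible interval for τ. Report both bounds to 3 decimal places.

The exponential density is strictly decreasing on [0, ∞), so the HPD interval is anchored at 0: [0, q] with P(τ ≤ q) = 0.99.
q = −ln(1 − 0.99) / 1.109 = 4.6052 / 1.109 = 4.153.

[0.000, 4.153]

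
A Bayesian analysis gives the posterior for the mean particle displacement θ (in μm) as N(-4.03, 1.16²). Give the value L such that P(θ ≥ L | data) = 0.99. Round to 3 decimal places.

-6.729

Need L with P(θ ≥ L) = 0.99: L = -4.03 − z_{0.01}·1.16.
z = 2.326; L = -4.03 − 2.326 × 1.16 = -6.729.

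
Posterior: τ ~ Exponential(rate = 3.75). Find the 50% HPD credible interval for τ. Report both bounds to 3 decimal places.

[0.000, 0.185]

The exponential density is strictly decreasing on [0, ∞), so the HPD interval is anchored at 0: [0, q] with P(τ ≤ q) = 0.50.
q = −ln(1 − 0.50) / 3.75 = 0.6931 / 3.75 = 0.185.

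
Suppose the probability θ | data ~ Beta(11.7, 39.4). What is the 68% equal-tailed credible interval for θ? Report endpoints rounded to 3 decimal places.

[0.171, 0.287]

Posterior: Beta(11.7, 39.4).
Equal-tailed 68% interval: the 0.16 and 0.84 quantiles of Beta(11.7, 39.4).
Posterior mean ≈ 0.229, SD ≈ 0.058; a Normal approximation gives roughly [0.171, 0.287].
Exact: F⁻¹(0.16) = 0.171; F⁻¹(0.84) = 0.287.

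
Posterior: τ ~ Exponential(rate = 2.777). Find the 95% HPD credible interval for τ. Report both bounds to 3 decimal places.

The exponential density is strictly decreasing on [0, ∞), so the HPD interval is anchored at 0: [0, q] with P(τ ≤ q) = 0.95.
q = −ln(1 − 0.95) / 2.777 = 2.9957 / 2.777 = 1.079.

[0.000, 1.079]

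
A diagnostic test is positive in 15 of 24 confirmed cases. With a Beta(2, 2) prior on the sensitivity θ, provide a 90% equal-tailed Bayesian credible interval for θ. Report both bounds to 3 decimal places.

[0.453, 0.752]

Posterior: Beta(2+15, 2+9) = Beta(17, 11).
Equal-tailed 90% interval: the 0.05 and 0.95 quantiles of Beta(17, 11).
Posterior mean ≈ 0.607, SD ≈ 0.091; a Normal approximation gives roughly [0.458, 0.756].
Exact: F⁻¹(0.05) = 0.453; F⁻¹(0.95) = 0.752.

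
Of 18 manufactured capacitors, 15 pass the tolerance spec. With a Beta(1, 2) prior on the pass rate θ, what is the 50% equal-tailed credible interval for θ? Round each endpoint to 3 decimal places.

Posterior: Beta(1+15, 2+3) = Beta(16, 5).
Equal-tailed 50% interval: the 0.25 and 0.75 quantiles of Beta(16, 5).
Posterior mean ≈ 0.762, SD ≈ 0.091; a Normal approximation gives roughly [0.701, 0.823].
Exact: F⁻¹(0.25) = 0.704; F⁻¹(0.75) = 0.829.

[0.704, 0.829]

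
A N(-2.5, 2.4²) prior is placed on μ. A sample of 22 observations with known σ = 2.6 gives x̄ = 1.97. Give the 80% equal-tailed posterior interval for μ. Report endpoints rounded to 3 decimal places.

[1.051, 2.436]

Posterior precision = 1/2.4² + 22/2.6² = 0.1736 + 3.2544 = 3.4280, so posterior SD = 0.5401.
Posterior mean = (-2.5/2.4² + 22·1.97/2.6²) / 3.4280 = 1.7436.
Interval: 1.7436 ± 1.282 × 0.5401 → [1.051, 2.436].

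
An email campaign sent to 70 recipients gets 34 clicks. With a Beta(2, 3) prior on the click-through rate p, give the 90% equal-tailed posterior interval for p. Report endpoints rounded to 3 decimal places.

[0.386, 0.575]

Posterior: Beta(2+34, 3+36) = Beta(36, 39).
Equal-tailed 90% interval: the 0.05 and 0.95 quantiles of Beta(36, 39).
Posterior mean ≈ 0.480, SD ≈ 0.057; a Normal approximation gives roughly [0.386, 0.574].
Exact: F⁻¹(0.05) = 0.386; F⁻¹(0.95) = 0.575.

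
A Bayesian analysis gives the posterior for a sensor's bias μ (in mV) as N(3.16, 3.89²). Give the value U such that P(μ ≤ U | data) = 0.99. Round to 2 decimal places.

12.21

Need U with P(μ ≤ U) = 0.99: U = 3.16 + z_{0.01}·3.89.
z = 2.326; U = 3.16 + 2.326 × 3.89 = 12.21.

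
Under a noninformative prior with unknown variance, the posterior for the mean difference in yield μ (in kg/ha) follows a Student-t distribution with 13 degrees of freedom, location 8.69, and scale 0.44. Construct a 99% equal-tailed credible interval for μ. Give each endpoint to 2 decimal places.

[7.36, 10.02]

The t_13 distribution is symmetric; the 99% interval is 8.69 ± t·0.44 with t_{0.995,13} = 3.012.
Half-width: 3.012 × 0.44 = 1.33.
8.69 − 1.33 = 7.36; 8.69 + 1.33 = 10.02.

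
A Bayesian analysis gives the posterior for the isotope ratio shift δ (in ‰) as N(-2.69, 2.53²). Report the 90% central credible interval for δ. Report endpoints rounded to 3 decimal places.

The posterior is symmetric, so the 90% equal-tailed interval is δ = -2.69 ± z·2.53 with z = 1.645.
Half-width: 1.645 × 2.53 = 4.161.
-2.69 − 4.161 = -6.851; -2.69 + 4.161 = 1.471.

[-6.851, 1.471]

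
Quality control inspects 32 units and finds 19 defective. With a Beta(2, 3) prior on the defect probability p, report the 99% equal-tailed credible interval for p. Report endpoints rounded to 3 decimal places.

Posterior: Beta(2+19, 3+13) = Beta(21, 16).
Equal-tailed 99% interval: the 0.005 and 0.995 quantiles of Beta(21, 16).
Posterior mean ≈ 0.568, SD ≈ 0.080; a Normal approximation gives roughly [0.361, 0.775].
Exact: F⁻¹(0.005) = 0.359; F⁻¹(0.995) = 0.763.

[0.359, 0.763]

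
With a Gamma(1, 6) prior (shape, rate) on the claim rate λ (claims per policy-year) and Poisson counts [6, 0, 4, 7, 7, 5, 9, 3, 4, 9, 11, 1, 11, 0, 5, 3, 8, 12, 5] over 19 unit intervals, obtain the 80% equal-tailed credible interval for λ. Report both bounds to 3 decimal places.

[3.909, 4.988]

Posterior: Gamma(1+110, 6+19) = Gamma(111, 25) (shape, rate).
Equal-tailed 80% interval: Gamma(111, 25) quantiles at 0.1 and 0.9.
Posterior mean ≈ 4.440, SD ≈ 0.421; a Normal approximation gives roughly [3.900, 4.980].
Exact: lower = 3.909; upper = 4.988.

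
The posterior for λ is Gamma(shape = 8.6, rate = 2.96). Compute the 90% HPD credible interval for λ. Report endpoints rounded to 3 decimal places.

The posterior is unimodal and skewed, so the HPD interval has equal density at both endpoints and is the shortest 90% interval.
Solving f(1.313) = f(4.442) with F(4.442) − F(1.313) = 0.90 gives [1.313, 4.442].
For comparison, the equal-tailed interval is [1.489, 4.703]; the HPD is narrower and shifted toward the mode.

[1.313, 4.442]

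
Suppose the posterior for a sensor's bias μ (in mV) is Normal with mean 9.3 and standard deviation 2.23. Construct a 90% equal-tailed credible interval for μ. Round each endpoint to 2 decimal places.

[5.63, 12.97]

The posterior is symmetric, so the 90% equal-tailed interval is μ = 9.3 ± z·2.23 with z = 1.645.
Half-width: 1.645 × 2.23 = 3.67.
9.3 − 3.67 = 5.63; 9.3 + 3.67 = 12.97.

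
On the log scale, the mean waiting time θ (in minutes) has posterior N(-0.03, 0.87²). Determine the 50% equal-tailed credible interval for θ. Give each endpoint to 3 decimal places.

[0.540, 1.745]

On the log scale the 50% interval is -0.03 ± 0.674 × 0.87 = [-0.6168, 0.5568].
Exponentiate: [e^-0.6168, e^0.5568] = [0.540, 1.745].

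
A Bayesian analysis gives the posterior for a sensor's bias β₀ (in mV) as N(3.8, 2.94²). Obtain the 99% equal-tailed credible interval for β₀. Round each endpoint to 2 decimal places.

The posterior is symmetric, so the 99% equal-tailed interval is β₀ = 3.8 ± z·2.94 with z = 2.576.
Half-width: 2.576 × 2.94 = 7.57.
3.8 − 7.57 = -3.77; 3.8 + 7.57 = 11.37.

[-3.77, 11.37]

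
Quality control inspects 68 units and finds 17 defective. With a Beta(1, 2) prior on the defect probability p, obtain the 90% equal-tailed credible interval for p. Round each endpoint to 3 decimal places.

[0.173, 0.342]

Posterior: Beta(1+17, 2+51) = Beta(18, 53).
Equal-tailed 90% interval: the 0.05 and 0.95 quantiles of Beta(18, 53).
Posterior mean ≈ 0.254, SD ≈ 0.051; a Normal approximation gives roughly [0.169, 0.338].
Exact: F⁻¹(0.05) = 0.173; F⁻¹(0.95) = 0.342.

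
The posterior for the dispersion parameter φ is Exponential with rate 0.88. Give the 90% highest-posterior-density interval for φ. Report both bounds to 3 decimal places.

[0.000, 2.617]

The exponential density is strictly decreasing on [0, ∞), so the HPD interval is anchored at 0: [0, q] with P(φ ≤ q) = 0.90.
q = −ln(1 − 0.90) / 0.88 = 2.3026 / 0.88 = 2.617.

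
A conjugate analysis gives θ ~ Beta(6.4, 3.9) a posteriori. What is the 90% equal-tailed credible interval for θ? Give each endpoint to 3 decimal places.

Posterior: Beta(6.4, 3.9).
Equal-tailed 90% interval: the 0.05 and 0.95 quantiles of Beta(6.4, 3.9).
Posterior mean ≈ 0.621, SD ≈ 0.144; a Normal approximation gives roughly [0.384, 0.859].
Exact: F⁻¹(0.05) = 0.370; F⁻¹(0.95) = 0.845.

[0.370, 0.845]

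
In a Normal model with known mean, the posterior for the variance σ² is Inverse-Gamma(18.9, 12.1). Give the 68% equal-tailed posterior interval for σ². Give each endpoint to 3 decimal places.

Inverse-Gamma(18.9, 12.1) quantiles: F⁻¹(0.16) and F⁻¹(0.84).
Equivalently, 1/σ² ~ Gamma(18.9, rate = 12.1); invert its 0.84 and 0.16 quantiles.
Posterior mean ≈ 0.676, SD ≈ 0.164; a Normal approximation gives roughly [0.512, 0.839].
Exact: lower = 0.522; upper = 0.828.

[0.522, 0.828]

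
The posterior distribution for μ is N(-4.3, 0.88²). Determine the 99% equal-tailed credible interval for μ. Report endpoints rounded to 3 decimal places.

[-6.567, -2.033]

The posterior is symmetric, so the 99% equal-tailed interval is μ = -4.3 ± z·0.88 with z = 2.576.
Half-width: 2.576 × 0.88 = 2.267.
-4.3 − 2.267 = -6.567; -4.3 + 2.267 = -2.033.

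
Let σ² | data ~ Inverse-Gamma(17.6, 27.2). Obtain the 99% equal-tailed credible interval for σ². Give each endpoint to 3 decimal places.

Inverse-Gamma(17.6, 27.2) quantiles: F⁻¹(0.005) and F⁻¹(0.995).
Equivalently, 1/σ² ~ Gamma(17.6, rate = 27.2); invert its 0.995 and 0.005 quantiles.
Posterior mean ≈ 1.639, SD ≈ 0.415; a Normal approximation gives roughly [0.570, 2.707].
Exact: lower = 0.899; upper = 3.139.

[0.899, 3.139]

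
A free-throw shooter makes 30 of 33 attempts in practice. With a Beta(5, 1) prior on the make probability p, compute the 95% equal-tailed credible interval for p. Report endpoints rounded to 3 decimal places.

Posterior: Beta(5+30, 1+3) = Beta(35, 4).
Equal-tailed 95% interval: the 0.025 and 0.975 quantiles of Beta(35, 4).
Posterior mean ≈ 0.897, SD ≈ 0.048; a Normal approximation gives roughly [0.803, 0.991].
Exact: F⁻¹(0.025) = 0.786; F⁻¹(0.975) = 0.971.

[0.786, 0.971]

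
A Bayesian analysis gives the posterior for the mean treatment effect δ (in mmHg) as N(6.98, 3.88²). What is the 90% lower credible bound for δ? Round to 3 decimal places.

Need L with P(δ ≥ L) = 0.90: L = 6.98 − z_{0.1}·3.88.
z = 1.282; L = 6.98 − 1.282 × 3.88 = 2.008.

2.008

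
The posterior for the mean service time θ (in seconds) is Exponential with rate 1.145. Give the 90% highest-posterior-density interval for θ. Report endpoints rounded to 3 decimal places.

[0.000, 2.011]

The exponential density is strictly decreasing on [0, ∞), so the HPD interval is anchored at 0: [0, q] with P(θ ≤ q) = 0.90.
q = −ln(1 − 0.90) / 1.145 = 2.3026 / 1.145 = 2.011.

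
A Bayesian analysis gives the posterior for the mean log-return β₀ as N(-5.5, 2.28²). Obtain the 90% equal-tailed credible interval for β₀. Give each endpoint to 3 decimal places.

[-9.250, -1.750]

The posterior is symmetric, so the 90% equal-tailed interval is β₀ = -5.5 ± z·2.28 with z = 1.645.
Half-width: 1.645 × 2.28 = 3.750.
-5.5 − 3.750 = -9.250; -5.5 + 3.750 = -1.750.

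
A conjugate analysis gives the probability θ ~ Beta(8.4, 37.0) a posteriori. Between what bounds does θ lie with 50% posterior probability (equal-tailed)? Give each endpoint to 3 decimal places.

[0.144, 0.221]

Posterior: Beta(8.4, 37.0).
Equal-tailed 50% interval: the 0.25 and 0.75 quantiles of Beta(8.4, 37.0).
Posterior mean ≈ 0.185, SD ≈ 0.057; a Normal approximation gives roughly [0.147, 0.223].
Exact: F⁻¹(0.25) = 0.144; F⁻¹(0.75) = 0.221.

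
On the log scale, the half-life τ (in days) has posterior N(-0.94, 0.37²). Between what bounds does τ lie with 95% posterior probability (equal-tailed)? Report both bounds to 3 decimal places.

[0.189, 0.807]

On the log scale the 95% interval is -0.94 ± 1.960 × 0.37 = [-1.6652, -0.2148].
Exponentiate: [e^-1.6652, e^-0.2148] = [0.189, 0.807].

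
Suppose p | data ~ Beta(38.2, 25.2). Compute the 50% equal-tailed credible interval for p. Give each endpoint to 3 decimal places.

Posterior: Beta(38.2, 25.2).
Equal-tailed 50% interval: the 0.25 and 0.75 quantiles of Beta(38.2, 25.2).
Posterior mean ≈ 0.603, SD ≈ 0.061; a Normal approximation gives roughly [0.561, 0.644].
Exact: F⁻¹(0.25) = 0.562; F⁻¹(0.75) = 0.645.

[0.562, 0.645]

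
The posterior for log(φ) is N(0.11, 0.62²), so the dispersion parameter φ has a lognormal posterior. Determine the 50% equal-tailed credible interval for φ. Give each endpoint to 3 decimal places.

[0.735, 1.696]

On the log scale the 50% interval is 0.11 ± 0.674 × 0.62 = [-0.3082, 0.5282].
Exponentiate: [e^-0.3082, e^0.5282] = [0.735, 1.696].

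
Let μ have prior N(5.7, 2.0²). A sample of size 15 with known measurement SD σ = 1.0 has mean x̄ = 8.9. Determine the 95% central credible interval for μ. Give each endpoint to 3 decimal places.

[8.346, 9.349]

Posterior precision = 1/2.0² + 15/1.0² = 0.2500 + 15.0000 = 15.2500, so posterior SD = 0.2561.
Posterior mean = (5.7/2.0² + 15·8.9/1.0²) / 15.2500 = 8.8475.
Interval: 8.8475 ± 1.960 × 0.2561 → [8.346, 9.349].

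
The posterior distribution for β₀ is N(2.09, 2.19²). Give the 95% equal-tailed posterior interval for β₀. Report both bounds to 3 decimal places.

[-2.202, 6.382]

The posterior is symmetric, so the 95% equal-tailed interval is β₀ = 2.09 ± z·2.19 with z = 1.960.
Half-width: 1.960 × 2.19 = 4.292.
2.09 − 4.292 = -2.202; 2.09 + 4.292 = 6.382.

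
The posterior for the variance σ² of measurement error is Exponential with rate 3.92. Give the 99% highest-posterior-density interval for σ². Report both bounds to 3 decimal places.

The exponential density is strictly decreasing on [0, ∞), so the HPD interval is anchored at 0: [0, q] with P(σ² ≤ q) = 0.99.
q = −ln(1 − 0.99) / 3.92 = 4.6052 / 3.92 = 1.175.

[0.000, 1.175]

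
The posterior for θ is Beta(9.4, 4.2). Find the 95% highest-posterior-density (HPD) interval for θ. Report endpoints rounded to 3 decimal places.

[0.455, 0.912]

The posterior is unimodal and skewed, so the HPD interval has equal density at both endpoints and is the shortest 95% interval.
Solving f(0.455) = f(0.912) with F(0.912) − F(0.455) = 0.95 gives [0.455, 0.912].
For comparison, the equal-tailed interval is [0.433, 0.897]; the HPD is narrower and shifted toward the mode.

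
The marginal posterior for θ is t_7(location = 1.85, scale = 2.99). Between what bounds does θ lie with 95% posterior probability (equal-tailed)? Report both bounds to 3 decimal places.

[-5.220, 8.920]

The t_7 distribution is symmetric; the 95% interval is 1.85 ± t·2.99 with t_{0.975,7} = 2.365.
Half-width: 2.365 × 2.99 = 7.070.
1.85 − 7.070 = -5.220; 1.85 + 7.070 = 8.920.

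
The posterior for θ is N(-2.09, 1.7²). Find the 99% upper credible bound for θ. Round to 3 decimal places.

1.865

Need U with P(θ ≤ U) = 0.99: U = -2.09 + z_{0.01}·1.7.
z = 2.326; U = -2.09 + 2.326 × 1.7 = 1.865.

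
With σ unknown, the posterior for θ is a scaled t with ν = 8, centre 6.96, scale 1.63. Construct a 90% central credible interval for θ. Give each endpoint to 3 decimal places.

[3.929, 9.991]

The t_8 distribution is symmetric; the 90% interval is 6.96 ± t·1.63 with t_{0.95,8} = 1.860.
Half-width: 1.860 × 1.63 = 3.031.
6.96 − 3.031 = 3.929; 6.96 + 3.031 = 9.991.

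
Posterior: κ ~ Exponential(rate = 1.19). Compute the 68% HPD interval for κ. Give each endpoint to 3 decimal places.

[0.000, 0.958]

The exponential density is strictly decreasing on [0, ∞), so the HPD interval is anchored at 0: [0, q] with P(κ ≤ q) = 0.68.
q = −ln(1 − 0.68) / 1.19 = 1.1394 / 1.19 = 0.958.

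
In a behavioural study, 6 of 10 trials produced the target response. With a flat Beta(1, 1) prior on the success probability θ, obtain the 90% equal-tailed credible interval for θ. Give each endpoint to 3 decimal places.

Posterior: Beta(1+6, 1+4) = Beta(7, 5).
Equal-tailed 90% interval: the 0.05 and 0.95 quantiles of Beta(7, 5).
Posterior mean ≈ 0.583, SD ≈ 0.137; a Normal approximation gives roughly [0.358, 0.808].
Exact: F⁻¹(0.05) = 0.350; F⁻¹(0.95) = 0.800.

[0.350, 0.800]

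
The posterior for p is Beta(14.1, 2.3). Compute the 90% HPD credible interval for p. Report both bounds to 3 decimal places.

[0.739, 0.986]

The posterior is unimodal and skewed, so the HPD interval has equal density at both endpoints and is the shortest 90% interval.
Solving f(0.739) = f(0.986) with F(0.986) − F(0.739) = 0.90 gives [0.739, 0.986].
For comparison, the equal-tailed interval is [0.701, 0.968]; the HPD is narrower and shifted toward the mode.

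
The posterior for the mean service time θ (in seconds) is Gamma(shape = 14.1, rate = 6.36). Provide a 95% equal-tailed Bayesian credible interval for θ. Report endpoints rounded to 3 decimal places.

Posterior: Gamma(shape 14.1, rate 6.36).
Equal-tailed 95% interval: Gamma(14.1, 6.36) quantiles at 0.025 and 0.975.
Posterior mean ≈ 2.217, SD ≈ 0.590; a Normal approximation gives roughly [1.060, 3.374].
Exact: lower = 1.215; upper = 3.515.

[1.215, 3.515]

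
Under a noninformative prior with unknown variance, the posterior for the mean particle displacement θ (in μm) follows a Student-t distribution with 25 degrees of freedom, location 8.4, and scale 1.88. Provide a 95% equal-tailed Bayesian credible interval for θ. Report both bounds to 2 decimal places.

The t_25 distribution is symmetric; the 95% interval is 8.4 ± t·1.88 with t_{0.975,25} = 2.060.
Half-width: 2.060 × 1.88 = 3.87.
8.4 − 3.87 = 4.53; 8.4 + 3.87 = 12.27.

[4.53, 12.27]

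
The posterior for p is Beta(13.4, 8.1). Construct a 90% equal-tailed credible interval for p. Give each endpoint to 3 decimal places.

Posterior: Beta(13.4, 8.1).
Equal-tailed 90% interval: the 0.05 and 0.95 quantiles of Beta(13.4, 8.1).
Posterior mean ≈ 0.623, SD ≈ 0.102; a Normal approximation gives roughly [0.455, 0.791].
Exact: F⁻¹(0.05) = 0.448; F⁻¹(0.95) = 0.785.

[0.448, 0.785]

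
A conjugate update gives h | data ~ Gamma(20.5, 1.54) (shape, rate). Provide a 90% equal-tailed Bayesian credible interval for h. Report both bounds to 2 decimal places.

[8.87, 18.49]

Posterior: Gamma(shape 20.5, rate 1.54).
Equal-tailed 90% interval: Gamma(20.5, 1.54) quantiles at 0.05 and 0.95.
Posterior mean ≈ 13.31, SD ≈ 2.94; a Normal approximation gives roughly [8.48, 18.15].
Exact: lower = 8.87; upper = 18.49.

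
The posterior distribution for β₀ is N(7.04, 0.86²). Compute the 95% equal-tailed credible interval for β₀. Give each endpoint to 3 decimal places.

[5.354, 8.726]

The posterior is symmetric, so the 95% equal-tailed interval is β₀ = 7.04 ± z·0.86 with z = 1.960.
Half-width: 1.960 × 0.86 = 1.686.
7.04 − 1.686 = 5.354; 7.04 + 1.686 = 8.726.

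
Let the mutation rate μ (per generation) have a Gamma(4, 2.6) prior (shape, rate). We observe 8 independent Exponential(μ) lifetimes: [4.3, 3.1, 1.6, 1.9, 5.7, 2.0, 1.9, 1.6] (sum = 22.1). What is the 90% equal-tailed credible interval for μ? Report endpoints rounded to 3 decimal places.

Posterior: Gamma(4+8, 2.6+22.1) = Gamma(12, 24.7) (shape, rate).
Equal-tailed 90% interval: Gamma(12, 24.7) quantiles at 0.05 and 0.95.
Posterior mean ≈ 0.486, SD ≈ 0.140; a Normal approximation gives roughly [0.255, 0.717].
Exact: lower = 0.280; upper = 0.737.

[0.280, 0.737]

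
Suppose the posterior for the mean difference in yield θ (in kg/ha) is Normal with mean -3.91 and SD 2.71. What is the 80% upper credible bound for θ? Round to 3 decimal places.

Need U with P(θ ≤ U) = 0.80: U = -3.91 + z_{0.2}·2.71.
z = 0.842; U = -3.91 + 0.842 × 2.71 = -1.629.

-1.629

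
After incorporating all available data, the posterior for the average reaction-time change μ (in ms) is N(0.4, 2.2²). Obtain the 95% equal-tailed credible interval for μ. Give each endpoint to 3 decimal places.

The posterior is symmetric, so the 95% equal-tailed interval is μ = 0.4 ± z·2.2 with z = 1.960.
Half-width: 1.960 × 2.2 = 4.312.
0.4 − 4.312 = -3.912; 0.4 + 4.312 = 4.712.

[-3.912, 4.712]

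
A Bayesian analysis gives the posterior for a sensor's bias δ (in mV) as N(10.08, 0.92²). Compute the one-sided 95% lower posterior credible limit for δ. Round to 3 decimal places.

8.567

Need L with P(δ ≥ L) = 0.95: L = 10.08 − z_{0.05}·0.92.
z = 1.645; L = 10.08 − 1.645 × 0.92 = 8.567.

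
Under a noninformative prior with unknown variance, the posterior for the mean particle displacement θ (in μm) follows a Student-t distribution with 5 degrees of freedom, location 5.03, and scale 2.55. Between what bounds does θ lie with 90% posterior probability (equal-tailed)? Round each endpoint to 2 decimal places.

The t_5 distribution is symmetric; the 90% interval is 5.03 ± t·2.55 with t_{0.95,5} = 2.015.
Half-width: 2.015 × 2.55 = 5.14.
5.03 − 5.14 = -0.11; 5.03 + 5.14 = 10.17.

[-0.11, 10.17]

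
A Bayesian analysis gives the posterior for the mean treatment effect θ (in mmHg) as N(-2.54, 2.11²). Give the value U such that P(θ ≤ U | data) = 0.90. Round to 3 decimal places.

Need U with P(θ ≤ U) = 0.90: U = -2.54 + z_{0.1}·2.11.
z = 1.282; U = -2.54 + 1.282 × 2.11 = 0.164.

0.164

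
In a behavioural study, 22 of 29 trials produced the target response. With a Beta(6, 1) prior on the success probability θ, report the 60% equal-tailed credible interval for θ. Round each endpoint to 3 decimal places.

[0.721, 0.837]

Posterior: Beta(6+22, 1+7) = Beta(28, 8).
Equal-tailed 60% interval: the 0.2 and 0.8 quantiles of Beta(28, 8).
Posterior mean ≈ 0.778, SD ≈ 0.068; a Normal approximation gives roughly [0.720, 0.835].
Exact: F⁻¹(0.2) = 0.721; F⁻¹(0.8) = 0.837.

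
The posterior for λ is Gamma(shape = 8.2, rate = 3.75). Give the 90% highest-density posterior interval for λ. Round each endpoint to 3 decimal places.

[0.962, 3.368]

The posterior is unimodal and skewed, so the HPD interval has equal density at both endpoints and is the shortest 90% interval.
Solving f(0.962) = f(3.368) with F(3.368) − F(0.962) = 0.90 gives [0.962, 3.368].
For comparison, the equal-tailed interval is [1.099, 3.575]; the HPD is narrower and shifted toward the mode.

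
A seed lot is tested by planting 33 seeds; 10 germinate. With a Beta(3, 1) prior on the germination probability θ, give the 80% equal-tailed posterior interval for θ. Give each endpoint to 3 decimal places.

[0.253, 0.453]

Posterior: Beta(3+10, 1+23) = Beta(13, 24).
Equal-tailed 80% interval: the 0.1 and 0.9 quantiles of Beta(13, 24).
Posterior mean ≈ 0.351, SD ≈ 0.077; a Normal approximation gives roughly [0.252, 0.451].
Exact: F⁻¹(0.1) = 0.253; F⁻¹(0.9) = 0.453.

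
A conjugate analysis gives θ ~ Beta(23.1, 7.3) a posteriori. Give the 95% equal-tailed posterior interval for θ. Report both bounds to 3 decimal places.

Posterior: Beta(23.1, 7.3).
Equal-tailed 95% interval: the 0.025 and 0.975 quantiles of Beta(23.1, 7.3).
Posterior mean ≈ 0.760, SD ≈ 0.076; a Normal approximation gives roughly [0.610, 0.909].
Exact: F⁻¹(0.025) = 0.596; F⁻¹(0.975) = 0.891.

[0.596, 0.891]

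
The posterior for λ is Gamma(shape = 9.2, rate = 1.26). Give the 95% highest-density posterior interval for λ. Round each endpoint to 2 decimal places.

[2.98, 12.10]

The posterior is unimodal and skewed, so the HPD interval has equal density at both endpoints and is the shortest 95% interval.
Solving f(2.98) = f(12.10) with F(12.10) − F(2.98) = 0.95 gives [2.98, 12.10].
For comparison, the equal-tailed interval is [3.37, 12.72]; the HPD is narrower and shifted toward the mode.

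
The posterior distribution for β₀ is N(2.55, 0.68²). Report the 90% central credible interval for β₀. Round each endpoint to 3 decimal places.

The posterior is symmetric, so the 90% equal-tailed interval is β₀ = 2.55 ± z·0.68 with z = 1.645.
Half-width: 1.645 × 0.68 = 1.119.
2.55 − 1.119 = 1.431; 2.55 + 1.119 = 3.669.

[1.431, 3.669]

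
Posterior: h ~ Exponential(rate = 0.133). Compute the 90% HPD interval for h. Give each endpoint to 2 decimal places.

[0.00, 17.31]

The exponential density is strictly decreasing on [0, ∞), so the HPD interval is anchored at 0: [0, q] with P(h ≤ q) = 0.90.
q = −ln(1 − 0.90) / 0.133 = 2.3026 / 0.133 = 17.31.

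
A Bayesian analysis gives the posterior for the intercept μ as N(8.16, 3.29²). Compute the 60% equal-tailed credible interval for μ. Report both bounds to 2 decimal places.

[5.39, 10.93]

The posterior is symmetric, so the 60% equal-tailed interval is μ = 8.16 ± z·3.29 with z = 0.842.
Half-width: 0.842 × 3.29 = 2.77.
8.16 − 2.77 = 5.39; 8.16 + 2.77 = 10.93.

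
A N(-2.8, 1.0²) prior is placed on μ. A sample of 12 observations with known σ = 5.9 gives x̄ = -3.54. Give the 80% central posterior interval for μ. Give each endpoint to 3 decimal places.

Posterior precision = 1/1.0² + 12/5.9² = 1.0000 + 0.3447 = 1.3447, so posterior SD = 0.8623.
Posterior mean = (-2.8/1.0² + 12·-3.54/5.9²) / 1.3447 = -2.9897.
Interval: -2.9897 ± 1.282 × 0.8623 → [-4.095, -1.885].

[-4.095, -1.885]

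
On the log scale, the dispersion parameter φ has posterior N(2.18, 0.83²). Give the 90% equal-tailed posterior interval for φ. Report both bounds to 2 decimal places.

On the log scale the 90% interval is 2.18 ± 1.645 × 0.83 = [0.8148, 3.5452].
Exponentiate: [e^0.8148, e^3.5452] = [2.26, 34.65].

[2.26, 34.65]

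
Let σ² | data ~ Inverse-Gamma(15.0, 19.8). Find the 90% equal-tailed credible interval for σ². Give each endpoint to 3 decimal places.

Inverse-Gamma(15.0, 19.8) quantiles: F⁻¹(0.05) and F⁻¹(0.95).
Equivalently, 1/σ² ~ Gamma(15.0, rate = 19.8); invert its 0.95 and 0.05 quantiles.
Posterior mean ≈ 1.414, SD ≈ 0.392; a Normal approximation gives roughly [0.769, 2.059].
Exact: lower = 0.905; upper = 2.141.

[0.905, 2.141]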